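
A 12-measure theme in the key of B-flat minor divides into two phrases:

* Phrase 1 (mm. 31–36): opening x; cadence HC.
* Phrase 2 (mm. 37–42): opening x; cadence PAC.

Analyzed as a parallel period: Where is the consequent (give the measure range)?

measures 37–42

The antecedent is the phrase ending with the weaker cadence (half cadence, phrase 1) and the consequent the one ending more conclusively (perfect authentic cadence, phrase 2); the consequent is mm. 37-42.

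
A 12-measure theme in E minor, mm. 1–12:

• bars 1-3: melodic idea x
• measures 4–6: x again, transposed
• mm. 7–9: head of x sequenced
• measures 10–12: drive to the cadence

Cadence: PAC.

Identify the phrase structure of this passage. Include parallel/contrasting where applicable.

sentence

Basic idea (bars 1-3) + its repetition (mm. 4-6) form the presentation; fragmentation and cadence (mm. 7–12) form the continuation — the 12-bar whole is a sentence.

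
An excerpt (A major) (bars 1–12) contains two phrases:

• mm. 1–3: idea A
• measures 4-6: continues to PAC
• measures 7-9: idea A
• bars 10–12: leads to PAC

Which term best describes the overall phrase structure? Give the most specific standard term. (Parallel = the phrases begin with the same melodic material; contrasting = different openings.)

repeated phrase

Both phrases have the same opening (A) and the same cadence (perfect authentic cadence): the second is a restatement, not a consequent, so this is a repeated phrase rather than a period.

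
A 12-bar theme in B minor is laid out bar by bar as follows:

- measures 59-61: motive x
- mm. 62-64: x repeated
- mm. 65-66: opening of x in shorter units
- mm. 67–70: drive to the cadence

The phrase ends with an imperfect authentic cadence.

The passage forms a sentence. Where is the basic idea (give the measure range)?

The presentation of a sentence is the basic idea (mm. 59-61) plus its repetition (mm. 62–64); the basic idea is therefore bars 59–61.

measures 59–61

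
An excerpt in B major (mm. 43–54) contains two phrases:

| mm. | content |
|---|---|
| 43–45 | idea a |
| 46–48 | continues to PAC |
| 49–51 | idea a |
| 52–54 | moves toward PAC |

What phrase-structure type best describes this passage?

Both phrases have the same opening (a) and the same cadence (perfect authentic cadence): the second is a restatement, not a consequent, so this is a repeated phrase rather than a period.

repeated phrase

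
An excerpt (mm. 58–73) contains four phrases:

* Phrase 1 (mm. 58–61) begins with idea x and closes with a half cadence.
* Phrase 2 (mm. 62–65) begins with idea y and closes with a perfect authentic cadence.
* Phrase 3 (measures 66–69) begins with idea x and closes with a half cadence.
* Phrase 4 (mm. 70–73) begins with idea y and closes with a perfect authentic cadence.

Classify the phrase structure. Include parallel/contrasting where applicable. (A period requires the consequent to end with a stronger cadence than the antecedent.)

The cadence pattern HC–PAC–HC–PAC is weak–strong twice, and phrases 3–4 restate phrases 1–2: a period heard twice, not a double period (which would end weakly at phrase 2).

repeated period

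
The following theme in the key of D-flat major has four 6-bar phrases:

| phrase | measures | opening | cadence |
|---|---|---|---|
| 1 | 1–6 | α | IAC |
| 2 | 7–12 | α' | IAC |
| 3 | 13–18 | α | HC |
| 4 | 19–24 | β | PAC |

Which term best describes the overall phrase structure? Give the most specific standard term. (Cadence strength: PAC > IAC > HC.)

parallel double period

Four phrases in two halves: the first half (measures 1–12) ends with an imperfect authentic cadence, the second (bars 13–24) with a perfect authentic cadence — a large antecedent–consequent pair, i.e. a double period.
Phrase 3 begins with the same material as phrase 1, making it parallel.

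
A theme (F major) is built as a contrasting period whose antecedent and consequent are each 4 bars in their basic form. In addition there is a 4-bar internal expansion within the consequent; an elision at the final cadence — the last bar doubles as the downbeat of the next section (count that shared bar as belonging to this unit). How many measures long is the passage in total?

12 measures

Basic contrasting period: 4 + 4 = 8 bars.
8 (basic form) + 4 (internal expansion) = 12.
The elision shares a bar with the next section but does not change this unit's count.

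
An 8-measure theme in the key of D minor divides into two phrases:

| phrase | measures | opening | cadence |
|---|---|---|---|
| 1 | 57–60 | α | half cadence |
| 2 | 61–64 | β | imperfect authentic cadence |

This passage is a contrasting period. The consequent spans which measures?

The antecedent is the phrase ending with the weaker cadence (half cadence, phrase 1) and the consequent the one ending more conclusively (imperfect authentic cadence, phrase 2); the consequent is mm. 61–64.

measures 61–64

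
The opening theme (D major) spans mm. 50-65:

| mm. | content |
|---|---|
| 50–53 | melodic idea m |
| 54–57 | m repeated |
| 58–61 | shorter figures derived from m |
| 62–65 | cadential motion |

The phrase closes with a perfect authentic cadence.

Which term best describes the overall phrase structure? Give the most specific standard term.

Basic idea (bars 50–53) + its repetition (bars 54–57) form the presentation; fragmentation and cadence (mm. 58–65) form the continuation — the 16-bar whole is a sentence.

sentence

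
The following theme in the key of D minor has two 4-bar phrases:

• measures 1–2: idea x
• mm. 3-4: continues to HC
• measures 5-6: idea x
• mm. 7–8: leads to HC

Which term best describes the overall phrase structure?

Both phrases have the same opening (x) and the same cadence (half cadence): the second is a restatement, not a consequent, so this is a repeated phrase rather than a period.

repeated phrase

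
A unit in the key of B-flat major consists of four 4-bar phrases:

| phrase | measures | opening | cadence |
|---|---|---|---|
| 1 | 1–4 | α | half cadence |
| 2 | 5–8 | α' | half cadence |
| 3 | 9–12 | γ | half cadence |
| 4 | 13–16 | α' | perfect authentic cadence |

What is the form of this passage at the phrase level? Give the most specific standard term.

contrasting double period

Four phrases in two halves: the first half (mm. 1–8) ends with a half cadence, the second (mm. 9–16) with a perfect authentic cadence — a large antecedent–consequent pair, i.e. a double period.
Phrase 3 begins with different material from phrase 1, making it contrasting.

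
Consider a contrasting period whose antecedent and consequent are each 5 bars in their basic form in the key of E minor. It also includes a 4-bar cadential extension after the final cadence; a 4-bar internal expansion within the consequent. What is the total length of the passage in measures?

Basic contrasting period: 5 + 5 = 10 bars.
10 (basic form) + 4 (cadential extension) + 4 (internal expansion) = 18.

18 measures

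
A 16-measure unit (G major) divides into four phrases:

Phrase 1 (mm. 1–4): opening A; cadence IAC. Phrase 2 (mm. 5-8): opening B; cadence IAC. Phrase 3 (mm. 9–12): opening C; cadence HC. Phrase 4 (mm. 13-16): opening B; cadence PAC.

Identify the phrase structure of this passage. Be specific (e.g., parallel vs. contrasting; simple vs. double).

Four phrases in two halves: the first half (measures 1-8) ends with an imperfect authentic cadence, the second (measures 9-16) with a perfect authentic cadence — a large antecedent–consequent pair, i.e. a double period.
Phrase 3 begins with different material from phrase 1, making it contrasting.

contrasting double period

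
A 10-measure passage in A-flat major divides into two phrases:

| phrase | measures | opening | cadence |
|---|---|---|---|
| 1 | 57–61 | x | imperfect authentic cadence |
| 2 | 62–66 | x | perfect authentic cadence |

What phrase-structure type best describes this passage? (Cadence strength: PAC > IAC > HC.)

Phrase 1 ends with an imperfect authentic cadence (weaker) and phrase 2 with a perfect authentic cadence (stronger): antecedent + consequent = a period.
The two phrases open with the same material (x / x), so the period is parallel.

parallel period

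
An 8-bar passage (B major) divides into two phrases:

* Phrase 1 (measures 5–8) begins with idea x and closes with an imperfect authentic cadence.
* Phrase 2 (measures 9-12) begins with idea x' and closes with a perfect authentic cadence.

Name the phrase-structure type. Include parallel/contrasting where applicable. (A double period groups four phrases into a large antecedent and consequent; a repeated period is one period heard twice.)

parallel period

Phrase 1 ends with an imperfect authentic cadence (weaker) and phrase 2 with a perfect authentic cadence (stronger): antecedent + consequent = a period.
The two phrases open with the same material (x / x'), so the period is parallel.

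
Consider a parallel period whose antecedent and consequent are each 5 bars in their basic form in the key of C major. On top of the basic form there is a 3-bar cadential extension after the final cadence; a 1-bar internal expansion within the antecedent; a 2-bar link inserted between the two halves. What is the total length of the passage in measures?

Basic parallel period: 5 + 5 = 10 bars.
10 (basic form) + 3 (cadential extension) + 1 (internal expansion) + 2 (link) = 16.

16 measures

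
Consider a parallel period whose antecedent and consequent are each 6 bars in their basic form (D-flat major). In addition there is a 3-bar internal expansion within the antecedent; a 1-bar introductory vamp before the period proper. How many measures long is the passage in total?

Basic parallel period: 6 + 6 = 12 bars.
12 (basic form) + 3 (internal expansion) + 1 (introduction) = 16.

16 measures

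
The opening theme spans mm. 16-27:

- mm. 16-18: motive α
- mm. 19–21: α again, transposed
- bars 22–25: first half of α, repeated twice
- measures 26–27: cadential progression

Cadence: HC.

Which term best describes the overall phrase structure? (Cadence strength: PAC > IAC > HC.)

Basic idea (mm. 16–18) + its repetition (bars 19–21) form the presentation; fragmentation and cadence (mm. 22-27) form the continuation — the 12-bar whole is a sentence.

sentence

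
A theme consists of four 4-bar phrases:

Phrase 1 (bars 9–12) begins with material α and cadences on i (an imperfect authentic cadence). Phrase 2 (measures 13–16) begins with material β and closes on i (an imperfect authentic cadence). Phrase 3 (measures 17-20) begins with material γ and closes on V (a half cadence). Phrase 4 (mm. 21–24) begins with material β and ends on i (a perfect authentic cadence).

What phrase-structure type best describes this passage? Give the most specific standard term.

contrasting double period

Four phrases in two halves: the first half (measures 9–16) ends with an imperfect authentic cadence, the second (measures 17–24) with a perfect authentic cadence — a large antecedent–consequent pair, i.e. a double period.
Phrase 3 begins with different material from phrase 1, making it contrasting.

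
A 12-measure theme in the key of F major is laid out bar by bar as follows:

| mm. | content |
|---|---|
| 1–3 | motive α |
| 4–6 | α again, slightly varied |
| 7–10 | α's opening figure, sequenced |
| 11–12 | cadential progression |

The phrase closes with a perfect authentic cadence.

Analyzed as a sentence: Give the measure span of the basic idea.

measures 1–3

The presentation of a sentence is the basic idea (mm. 1–3) plus its repetition (measures 4–6); the basic idea is therefore bars 1–3.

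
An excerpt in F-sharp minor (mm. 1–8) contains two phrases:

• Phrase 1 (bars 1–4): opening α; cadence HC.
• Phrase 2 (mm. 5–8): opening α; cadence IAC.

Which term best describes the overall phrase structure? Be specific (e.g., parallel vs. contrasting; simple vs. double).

Phrase 1 ends with a half cadence (weaker) and phrase 2 with an imperfect authentic cadence (stronger): antecedent + consequent = a period.
The two phrases open with the same material (α / α), so the period is parallel.

parallel period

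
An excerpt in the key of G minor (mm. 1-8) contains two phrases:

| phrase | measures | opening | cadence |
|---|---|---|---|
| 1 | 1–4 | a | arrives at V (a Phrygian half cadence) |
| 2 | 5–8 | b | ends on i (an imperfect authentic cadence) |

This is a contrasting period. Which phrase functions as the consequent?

phrase 2

The phrase ending with the weaker cadence (Phrygian half cadence) is the antecedent; the one ending more conclusively (imperfect authentic cadence) is the consequent. The consequent is phrase 2.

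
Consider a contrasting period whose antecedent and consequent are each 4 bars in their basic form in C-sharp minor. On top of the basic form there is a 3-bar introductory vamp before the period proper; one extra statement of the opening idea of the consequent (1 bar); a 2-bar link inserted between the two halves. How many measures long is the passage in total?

Basic contrasting period: 4 + 4 = 8 bars.
8 (basic form) + 3 (introduction) + 1 (extra statement) + 2 (link) = 14.

14 measures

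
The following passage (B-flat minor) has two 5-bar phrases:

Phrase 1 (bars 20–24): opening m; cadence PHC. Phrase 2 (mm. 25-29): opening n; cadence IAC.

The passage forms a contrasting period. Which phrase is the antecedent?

The phrase ending with the weaker cadence (Phrygian half cadence) is the antecedent; the one ending more conclusively (imperfect authentic cadence) is the consequent. The antecedent is phrase 1.

phrase 1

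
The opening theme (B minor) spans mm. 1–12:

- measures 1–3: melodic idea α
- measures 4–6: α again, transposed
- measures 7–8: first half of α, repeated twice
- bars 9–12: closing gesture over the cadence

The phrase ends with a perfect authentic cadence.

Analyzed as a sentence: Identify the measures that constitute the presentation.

The presentation of a sentence is the basic idea (measures 1–3) plus its repetition (mm. 4–6); the presentation is therefore measures 1-6.

measures 1–6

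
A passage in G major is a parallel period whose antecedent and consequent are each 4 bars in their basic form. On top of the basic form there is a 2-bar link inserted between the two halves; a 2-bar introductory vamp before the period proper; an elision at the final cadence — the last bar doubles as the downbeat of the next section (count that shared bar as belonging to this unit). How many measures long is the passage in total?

12 measures

Basic parallel period: 4 + 4 = 8 bars.
8 (basic form) + 2 (link) + 2 (introduction) = 12.
The elision shares a bar with the next section but does not change this unit's count.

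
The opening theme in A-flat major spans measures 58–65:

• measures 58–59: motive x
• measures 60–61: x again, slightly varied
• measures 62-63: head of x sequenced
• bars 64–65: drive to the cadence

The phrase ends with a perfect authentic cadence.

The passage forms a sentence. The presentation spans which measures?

measures 58–61

The presentation of a sentence is the basic idea (mm. 58–59) plus its repetition (mm. 60–61); the presentation is therefore mm. 58–61.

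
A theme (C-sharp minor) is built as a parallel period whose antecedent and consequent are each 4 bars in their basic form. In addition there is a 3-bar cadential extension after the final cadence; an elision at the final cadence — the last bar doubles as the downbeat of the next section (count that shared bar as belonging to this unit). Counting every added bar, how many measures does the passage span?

Basic parallel period: 4 + 4 = 8 bars.
8 (basic form) + 3 (cadential extension) = 11.
The elision shares a bar with the next section but does not change this unit's count.

11 measures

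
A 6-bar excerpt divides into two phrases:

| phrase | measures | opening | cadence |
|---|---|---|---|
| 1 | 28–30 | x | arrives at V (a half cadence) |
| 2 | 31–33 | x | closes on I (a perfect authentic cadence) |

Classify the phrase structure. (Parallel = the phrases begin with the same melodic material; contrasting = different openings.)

parallel period

Phrase 1 ends with a half cadence (weaker) and phrase 2 with a perfect authentic cadence (stronger): antecedent + consequent = a period.
The two phrases open with the same material (x / x), so the period is parallel.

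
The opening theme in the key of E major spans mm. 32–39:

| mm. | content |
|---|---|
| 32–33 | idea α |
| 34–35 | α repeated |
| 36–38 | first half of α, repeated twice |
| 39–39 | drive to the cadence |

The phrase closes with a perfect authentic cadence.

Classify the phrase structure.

sentence

Basic idea (mm. 32-33) + its repetition (bars 34–35) form the presentation; fragmentation and cadence (mm. 36–39) form the continuation — the 8-bar whole is a sentence.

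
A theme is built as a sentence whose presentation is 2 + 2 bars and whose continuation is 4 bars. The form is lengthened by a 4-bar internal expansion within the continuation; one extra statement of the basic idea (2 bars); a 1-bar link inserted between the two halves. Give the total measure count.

15 measures

Basic sentence: 2 + 2 + 4 = 8 bars.
8 (basic form) + 4 (internal expansion) + 2 (extra statement) + 1 (link) = 15.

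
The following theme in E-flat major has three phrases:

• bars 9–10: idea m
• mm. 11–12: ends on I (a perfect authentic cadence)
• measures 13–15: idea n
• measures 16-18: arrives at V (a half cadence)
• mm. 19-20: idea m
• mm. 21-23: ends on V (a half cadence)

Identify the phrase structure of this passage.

The final phrase closes with a half cadence, which is not stronger than the preceding half cadence; the 3 phrases lack an overall antecedent–consequent design and so form a phrase group.

phrase group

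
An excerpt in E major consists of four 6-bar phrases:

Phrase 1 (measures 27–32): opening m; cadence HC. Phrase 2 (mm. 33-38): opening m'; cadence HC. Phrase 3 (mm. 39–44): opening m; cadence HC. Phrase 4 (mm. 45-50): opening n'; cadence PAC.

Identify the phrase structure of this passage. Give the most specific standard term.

parallel double period

Four phrases in two halves: the first half (measures 27–38) ends with a half cadence, the second (mm. 39-50) with a perfect authentic cadence — a large antecedent–consequent pair, i.e. a double period.
Phrase 3 begins with the same material as phrase 1, making it parallel.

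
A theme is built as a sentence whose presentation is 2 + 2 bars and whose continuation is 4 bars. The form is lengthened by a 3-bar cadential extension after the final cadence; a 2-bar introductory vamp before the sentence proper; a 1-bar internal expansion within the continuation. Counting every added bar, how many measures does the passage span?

14 measures

Basic sentence: 2 + 2 + 4 = 8 bars.
8 (basic form) + 3 (cadential extension) + 2 (introduction) + 1 (internal expansion) = 14.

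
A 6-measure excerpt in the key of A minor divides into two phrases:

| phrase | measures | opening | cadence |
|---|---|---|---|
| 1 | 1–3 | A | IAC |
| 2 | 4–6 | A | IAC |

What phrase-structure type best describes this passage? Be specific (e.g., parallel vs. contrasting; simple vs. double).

repeated phrase

Both phrases have the same opening (A) and the same cadence (imperfect authentic cadence): the second is a restatement, not a consequent, so this is a repeated phrase rather than a period.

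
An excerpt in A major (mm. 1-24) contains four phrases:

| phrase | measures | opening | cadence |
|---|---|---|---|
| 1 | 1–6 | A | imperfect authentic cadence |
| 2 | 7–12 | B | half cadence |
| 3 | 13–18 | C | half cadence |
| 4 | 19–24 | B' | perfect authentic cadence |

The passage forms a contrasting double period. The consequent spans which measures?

measures 13–24

In a double period the four phrases pair into a large antecedent (phrases 1–2, ending half cadence) and a large consequent (phrases 3–4, ending perfect authentic cadence). The consequent spans mm. 13–24.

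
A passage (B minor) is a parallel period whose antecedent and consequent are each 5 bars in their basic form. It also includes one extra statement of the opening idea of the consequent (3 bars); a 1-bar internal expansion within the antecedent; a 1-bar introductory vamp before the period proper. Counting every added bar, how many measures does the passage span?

Basic parallel period: 5 + 5 = 10 bars.
10 (basic form) + 3 (extra statement) + 1 (internal expansion) + 1 (introduction) = 15.

15 measures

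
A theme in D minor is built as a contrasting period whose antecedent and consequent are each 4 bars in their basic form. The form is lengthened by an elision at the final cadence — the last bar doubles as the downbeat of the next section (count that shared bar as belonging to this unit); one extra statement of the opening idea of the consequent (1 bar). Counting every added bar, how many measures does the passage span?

Basic contrasting period: 4 + 4 = 8 bars.
8 (basic form) + 1 (extra statement) = 9.
The elision shares a bar with the next section but does not change this unit's count.

9 measures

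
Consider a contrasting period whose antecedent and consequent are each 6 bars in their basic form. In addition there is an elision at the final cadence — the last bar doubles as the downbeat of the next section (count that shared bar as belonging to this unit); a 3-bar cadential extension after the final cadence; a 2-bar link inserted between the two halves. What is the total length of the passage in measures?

17 measures

Basic contrasting period: 6 + 6 = 12 bars.
12 (basic form) + 3 (cadential extension) + 2 (link) = 17.
The elision shares a bar with the next section but does not change this unit's count.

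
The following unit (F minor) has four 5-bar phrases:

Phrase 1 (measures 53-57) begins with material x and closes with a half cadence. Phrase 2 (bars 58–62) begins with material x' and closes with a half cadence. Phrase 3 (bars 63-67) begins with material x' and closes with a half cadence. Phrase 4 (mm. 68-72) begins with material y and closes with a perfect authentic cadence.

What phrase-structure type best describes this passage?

Four phrases in two halves: the first half (measures 53–62) ends with a half cadence, the second (bars 63-72) with a perfect authentic cadence — a large antecedent–consequent pair, i.e. a double period.
Phrase 3 begins with the same material as phrase 1, making it parallel.

parallel double period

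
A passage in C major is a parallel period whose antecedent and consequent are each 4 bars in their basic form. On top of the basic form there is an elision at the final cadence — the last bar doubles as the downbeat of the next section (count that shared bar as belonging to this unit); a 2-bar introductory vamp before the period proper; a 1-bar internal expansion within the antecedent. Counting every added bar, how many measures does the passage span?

11 measures

Basic parallel period: 4 + 4 = 8 bars.
8 (basic form) + 2 (introduction) + 1 (internal expansion) = 11.
The elision shares a bar with the next section but does not change this unit's count.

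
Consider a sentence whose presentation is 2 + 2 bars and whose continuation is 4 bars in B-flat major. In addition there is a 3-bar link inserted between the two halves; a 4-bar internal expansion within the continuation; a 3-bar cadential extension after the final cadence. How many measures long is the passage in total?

Basic sentence: 2 + 2 + 4 = 8 bars.
8 (basic form) + 3 (link) + 4 (internal expansion) + 3 (cadential extension) = 18.

18 measures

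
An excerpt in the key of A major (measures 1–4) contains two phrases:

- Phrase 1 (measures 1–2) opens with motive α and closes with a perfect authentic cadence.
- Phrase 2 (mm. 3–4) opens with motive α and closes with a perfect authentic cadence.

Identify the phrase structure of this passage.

Both phrases have the same opening (α) and the same cadence (perfect authentic cadence): the second is a restatement, not a consequent, so this is a repeated phrase rather than a period.

repeated phrase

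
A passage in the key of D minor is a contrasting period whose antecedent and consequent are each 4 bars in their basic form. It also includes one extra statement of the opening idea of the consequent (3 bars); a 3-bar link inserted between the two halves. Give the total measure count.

Basic contrasting period: 4 + 4 = 8 bars.
8 (basic form) + 3 (extra statement) + 3 (link) = 14.

14 measures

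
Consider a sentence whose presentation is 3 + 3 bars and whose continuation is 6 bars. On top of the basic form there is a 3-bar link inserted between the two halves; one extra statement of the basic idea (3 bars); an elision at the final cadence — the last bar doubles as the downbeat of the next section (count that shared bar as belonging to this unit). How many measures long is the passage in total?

Basic sentence: 3 + 3 + 6 = 12 bars.
12 (basic form) + 3 (link) + 3 (extra statement) = 18.
The elision shares a bar with the next section but does not change this unit's count.

18 measures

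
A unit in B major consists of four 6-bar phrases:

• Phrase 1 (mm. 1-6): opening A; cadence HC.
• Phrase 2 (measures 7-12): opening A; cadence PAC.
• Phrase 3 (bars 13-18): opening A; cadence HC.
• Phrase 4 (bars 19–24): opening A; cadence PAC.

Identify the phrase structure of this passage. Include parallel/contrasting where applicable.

The cadence pattern HC–PAC–HC–PAC is weak–strong twice, and phrases 3–4 restate phrases 1–2: a period heard twice, not a double period (which would end weakly at phrase 2).

repeated period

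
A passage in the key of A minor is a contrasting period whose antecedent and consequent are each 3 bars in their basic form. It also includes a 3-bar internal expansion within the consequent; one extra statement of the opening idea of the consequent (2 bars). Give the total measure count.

Basic contrasting period: 3 + 3 = 6 bars.
6 (basic form) + 3 (internal expansion) + 2 (extra statement) = 11.

11 measures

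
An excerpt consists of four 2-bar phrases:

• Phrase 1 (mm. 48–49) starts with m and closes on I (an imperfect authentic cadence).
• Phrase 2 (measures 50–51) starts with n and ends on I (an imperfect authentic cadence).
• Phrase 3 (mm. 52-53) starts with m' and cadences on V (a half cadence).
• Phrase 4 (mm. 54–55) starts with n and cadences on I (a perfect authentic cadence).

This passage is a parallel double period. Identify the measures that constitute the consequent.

In a double period the four phrases pair into a large antecedent (phrases 1–2, ending imperfect authentic cadence) and a large consequent (phrases 3–4, ending perfect authentic cadence). The consequent spans mm. 52–55.

measures 52–55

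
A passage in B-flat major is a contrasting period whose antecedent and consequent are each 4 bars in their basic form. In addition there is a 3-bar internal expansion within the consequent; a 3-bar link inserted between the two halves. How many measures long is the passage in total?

14 measures

Basic contrasting period: 4 + 4 = 8 bars.
8 (basic form) + 3 (internal expansion) + 3 (link) = 14.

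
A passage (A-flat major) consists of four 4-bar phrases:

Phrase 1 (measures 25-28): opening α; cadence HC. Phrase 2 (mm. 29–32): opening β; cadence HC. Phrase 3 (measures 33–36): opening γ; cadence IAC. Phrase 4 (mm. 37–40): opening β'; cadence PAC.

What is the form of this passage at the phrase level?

contrasting double period

Four phrases in two halves: the first half (bars 25–32) ends with a half cadence, the second (measures 33–40) with a perfect authentic cadence — a large antecedent–consequent pair, i.e. a double period.
Phrase 3 begins with different material from phrase 1, making it contrasting.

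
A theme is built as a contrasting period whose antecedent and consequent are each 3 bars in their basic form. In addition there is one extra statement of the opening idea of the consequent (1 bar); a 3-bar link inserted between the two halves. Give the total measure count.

Basic contrasting period: 3 + 3 = 6 bars.
6 (basic form) + 1 (extra statement) + 3 (link) = 10.

10 measures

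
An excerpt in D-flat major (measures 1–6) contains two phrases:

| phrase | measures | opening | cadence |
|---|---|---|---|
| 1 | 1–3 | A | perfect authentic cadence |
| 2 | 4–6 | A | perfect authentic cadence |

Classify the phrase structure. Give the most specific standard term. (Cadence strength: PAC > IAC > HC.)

Both phrases have the same opening (A) and the same cadence (perfect authentic cadence): the second is a restatement, not a consequent, so this is a repeated phrase rather than a period.

repeated phrase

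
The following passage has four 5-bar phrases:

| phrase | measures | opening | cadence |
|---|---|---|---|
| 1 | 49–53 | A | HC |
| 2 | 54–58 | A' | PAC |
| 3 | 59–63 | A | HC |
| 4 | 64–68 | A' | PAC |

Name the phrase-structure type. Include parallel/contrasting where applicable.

repeated period

The cadence pattern HC–PAC–HC–PAC is weak–strong twice, and phrases 3–4 restate phrases 1–2: a period heard twice, not a double period (which would end weakly at phrase 2).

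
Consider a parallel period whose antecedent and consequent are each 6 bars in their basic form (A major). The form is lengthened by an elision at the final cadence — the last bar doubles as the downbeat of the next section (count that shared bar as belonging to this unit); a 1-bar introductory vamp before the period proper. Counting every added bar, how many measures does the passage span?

Basic parallel period: 6 + 6 = 12 bars.
12 (basic form) + 1 (introduction) = 13.
The elision shares a bar with the next section but does not change this unit's count.

13 measures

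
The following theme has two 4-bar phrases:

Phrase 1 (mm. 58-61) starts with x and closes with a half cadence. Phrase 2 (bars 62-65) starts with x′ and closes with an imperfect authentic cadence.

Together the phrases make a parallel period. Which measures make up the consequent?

measures 62–65

The phrase ending with the weaker cadence (half cadence) is the antecedent; the one ending more conclusively (imperfect authentic cadence) is the consequent. The consequent is measures 62–65.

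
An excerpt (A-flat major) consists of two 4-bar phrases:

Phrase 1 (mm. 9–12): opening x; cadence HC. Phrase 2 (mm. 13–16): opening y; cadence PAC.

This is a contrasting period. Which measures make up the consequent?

The phrase ending with the weaker cadence (half cadence) is the antecedent; the one ending more conclusively (perfect authentic cadence) is the consequent. The consequent is measures 13–16.

measures 13–16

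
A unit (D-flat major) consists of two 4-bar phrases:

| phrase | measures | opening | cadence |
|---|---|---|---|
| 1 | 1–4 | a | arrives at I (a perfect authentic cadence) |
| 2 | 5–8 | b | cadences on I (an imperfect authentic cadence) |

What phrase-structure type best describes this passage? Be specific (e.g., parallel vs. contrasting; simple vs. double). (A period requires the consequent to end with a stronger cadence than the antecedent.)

phrase group

The second phrase closes with an imperfect authentic cadence, which is not stronger than the first phrase's perfect authentic cadence; without a weak→strong cadential pair there is no antecedent–consequent relationship, so this is a phrase group rather than a period.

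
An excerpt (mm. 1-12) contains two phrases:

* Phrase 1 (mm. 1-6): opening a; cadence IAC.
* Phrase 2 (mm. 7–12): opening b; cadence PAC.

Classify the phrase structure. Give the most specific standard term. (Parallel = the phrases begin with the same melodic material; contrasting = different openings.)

contrasting period

Phrase 1 ends with an imperfect authentic cadence (weaker) and phrase 2 with a perfect authentic cadence (stronger): antecedent + consequent = a period.
The two phrases open with different material (a / b), so the period is contrasting.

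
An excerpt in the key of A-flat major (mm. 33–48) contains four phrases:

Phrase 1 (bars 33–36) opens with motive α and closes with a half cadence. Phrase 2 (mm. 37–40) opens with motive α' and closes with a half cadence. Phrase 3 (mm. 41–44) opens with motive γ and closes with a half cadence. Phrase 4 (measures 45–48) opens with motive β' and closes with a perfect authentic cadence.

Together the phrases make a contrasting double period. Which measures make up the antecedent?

In a double period the first pair of phrases (ending half cadence) is the large antecedent and the second pair (ending perfect authentic cadence) is the large consequent; the antecedent is measures 33–40.

measures 33–40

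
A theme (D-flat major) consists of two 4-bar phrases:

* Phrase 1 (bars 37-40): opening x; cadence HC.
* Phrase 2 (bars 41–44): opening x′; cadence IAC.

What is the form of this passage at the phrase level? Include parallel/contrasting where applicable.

Phrase 1 ends with a half cadence (weaker) and phrase 2 with an imperfect authentic cadence (stronger): antecedent + consequent = a period.
The two phrases open with the same material (x / x′), so the period is parallel.

parallel period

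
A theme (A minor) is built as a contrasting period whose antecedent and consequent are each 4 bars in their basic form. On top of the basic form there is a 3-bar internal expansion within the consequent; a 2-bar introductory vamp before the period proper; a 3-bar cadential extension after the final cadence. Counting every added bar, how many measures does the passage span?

Basic contrasting period: 4 + 4 = 8 bars.
8 (basic form) + 3 (internal expansion) + 2 (introduction) + 3 (cadential extension) = 16.

16 measures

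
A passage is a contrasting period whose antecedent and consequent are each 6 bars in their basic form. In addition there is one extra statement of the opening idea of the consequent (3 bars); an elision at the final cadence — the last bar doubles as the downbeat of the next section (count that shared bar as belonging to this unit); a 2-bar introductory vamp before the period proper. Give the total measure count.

17 measures

Basic contrasting period: 6 + 6 = 12 bars.
12 (basic form) + 3 (extra statement) + 2 (introduction) = 17.
The elision shares a bar with the next section but does not change this unit's count.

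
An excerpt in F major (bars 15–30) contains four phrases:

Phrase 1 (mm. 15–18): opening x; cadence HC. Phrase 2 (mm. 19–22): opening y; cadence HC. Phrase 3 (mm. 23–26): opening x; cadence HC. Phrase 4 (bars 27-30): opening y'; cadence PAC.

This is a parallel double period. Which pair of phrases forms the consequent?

In a double period the first pair of phrases (ending half cadence) is the large antecedent and the second pair (ending perfect authentic cadence) is the large consequent; the consequent is phrases 3 and 4.

phrases 3 and 4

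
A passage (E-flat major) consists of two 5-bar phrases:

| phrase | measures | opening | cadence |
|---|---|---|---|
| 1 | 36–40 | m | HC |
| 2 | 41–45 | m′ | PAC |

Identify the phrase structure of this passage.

Phrase 1 ends with a half cadence (weaker) and phrase 2 with a perfect authentic cadence (stronger): antecedent + consequent = a period.
The two phrases open with the same material (m / m′), so the period is parallel.

parallel period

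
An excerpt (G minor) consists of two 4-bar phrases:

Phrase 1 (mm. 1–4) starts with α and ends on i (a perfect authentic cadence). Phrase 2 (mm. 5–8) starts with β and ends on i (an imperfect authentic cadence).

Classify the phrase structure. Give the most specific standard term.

The second phrase closes with an imperfect authentic cadence, which is not stronger than the first phrase's perfect authentic cadence; without a weak→strong cadential pair there is no antecedent–consequent relationship, so this is a phrase group rather than a period.

phrase group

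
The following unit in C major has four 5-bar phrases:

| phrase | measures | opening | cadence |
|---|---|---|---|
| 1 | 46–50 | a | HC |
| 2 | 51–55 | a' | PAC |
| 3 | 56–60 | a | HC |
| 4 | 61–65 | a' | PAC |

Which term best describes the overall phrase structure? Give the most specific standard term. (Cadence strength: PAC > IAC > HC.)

repeated period

The cadence pattern HC–PAC–HC–PAC is weak–strong twice, and phrases 3–4 restate phrases 1–2: a period heard twice, not a double period (which would end weakly at phrase 2).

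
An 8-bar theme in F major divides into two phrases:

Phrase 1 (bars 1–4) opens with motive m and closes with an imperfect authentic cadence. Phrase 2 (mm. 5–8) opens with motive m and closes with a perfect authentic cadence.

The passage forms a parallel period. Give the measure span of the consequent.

measures 5–8

The phrase ending with the weaker cadence (imperfect authentic cadence) is the antecedent; the one ending more conclusively (perfect authentic cadence) is the consequent. The consequent is measures 5–8.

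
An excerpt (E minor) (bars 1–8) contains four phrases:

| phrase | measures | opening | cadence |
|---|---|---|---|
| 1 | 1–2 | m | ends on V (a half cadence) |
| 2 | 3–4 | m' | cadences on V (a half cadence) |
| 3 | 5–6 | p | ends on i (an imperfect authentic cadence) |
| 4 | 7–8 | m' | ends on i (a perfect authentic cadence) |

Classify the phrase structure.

contrasting double period

Four phrases in two halves: the first half (mm. 1–4) ends with a half cadence, the second (mm. 5–8) with a perfect authentic cadence — a large antecedent–consequent pair, i.e. a double period.
Phrase 3 begins with different material from phrase 1, making it contrasting.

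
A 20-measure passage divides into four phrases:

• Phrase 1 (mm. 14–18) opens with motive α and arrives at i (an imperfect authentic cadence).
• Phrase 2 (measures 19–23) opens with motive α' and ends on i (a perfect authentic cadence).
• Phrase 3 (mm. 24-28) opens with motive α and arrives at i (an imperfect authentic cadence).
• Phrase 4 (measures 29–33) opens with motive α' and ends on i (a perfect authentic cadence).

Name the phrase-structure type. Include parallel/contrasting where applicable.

The cadence pattern IAC–PAC–IAC–PAC is weak–strong twice, and phrases 3–4 restate phrases 1–2: a period heard twice, not a double period (which would end weakly at phrase 2).

repeated period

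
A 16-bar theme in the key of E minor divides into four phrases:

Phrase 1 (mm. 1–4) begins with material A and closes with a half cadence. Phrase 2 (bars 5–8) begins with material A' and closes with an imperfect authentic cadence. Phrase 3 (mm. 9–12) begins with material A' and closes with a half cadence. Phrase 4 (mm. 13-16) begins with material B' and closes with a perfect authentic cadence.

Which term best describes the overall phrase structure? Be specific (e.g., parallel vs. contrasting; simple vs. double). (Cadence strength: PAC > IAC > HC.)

parallel double period

Four phrases in two halves: the first half (mm. 1–8) ends with an imperfect authentic cadence, the second (measures 9–16) with a perfect authentic cadence — a large antecedent–consequent pair, i.e. a double period.
Phrase 3 begins with the same material as phrase 1, making it parallel.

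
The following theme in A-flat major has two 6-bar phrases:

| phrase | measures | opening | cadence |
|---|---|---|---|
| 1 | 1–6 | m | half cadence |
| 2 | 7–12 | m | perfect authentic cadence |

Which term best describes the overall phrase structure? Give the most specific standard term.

parallel period

Phrase 1 ends with a half cadence (weaker) and phrase 2 with a perfect authentic cadence (stronger): antecedent + consequent = a period.
The two phrases open with the same material (m / m), so the period is parallel.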